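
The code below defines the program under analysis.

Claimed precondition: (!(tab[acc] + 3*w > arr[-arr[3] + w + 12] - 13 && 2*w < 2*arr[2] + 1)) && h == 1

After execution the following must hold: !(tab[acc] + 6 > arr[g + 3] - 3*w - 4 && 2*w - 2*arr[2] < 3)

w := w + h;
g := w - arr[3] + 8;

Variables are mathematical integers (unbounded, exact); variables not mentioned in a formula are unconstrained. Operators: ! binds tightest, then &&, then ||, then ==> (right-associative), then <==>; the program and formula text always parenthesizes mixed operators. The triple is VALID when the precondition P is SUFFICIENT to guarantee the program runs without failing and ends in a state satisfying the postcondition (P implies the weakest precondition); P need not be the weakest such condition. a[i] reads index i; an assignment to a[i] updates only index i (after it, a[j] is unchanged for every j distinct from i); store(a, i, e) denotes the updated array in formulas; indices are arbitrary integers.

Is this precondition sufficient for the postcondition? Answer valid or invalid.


Working backward. After the program, the postcondition !(tab[acc] + 6 > arr[g + 3] - 3*w - 4 && 2*w - 2*arr[2] < 3) must hold; in canonical form it is !(tab[acc] + 3*w > arr[g + 3] - 10 && 2*w < 2*arr[2] + 3).
Before g := w - arr[3] + 8: !(tab[acc] + 3*w > arr[-arr[3] + w + 11] - 10 && 2*w < 2*arr[2] + 3)
Before w := w + h: !(tab[acc] + 3*h + 3*w > arr[-arr[3] + h + w + 11] - 10 && 2*h + 2*w < 2*arr[2] + 3)
The weakest precondition is !(tab[acc] + 3*h + 3*w > arr[-arr[3] + h + w + 11] - 10 && 2*h + 2*w < 2*arr[2] + 3).
Check whether (!(tab[acc] + 3*w > arr[-arr[3] + w + 12] - 13 && 2*w < 2*arr[2] + 1)) && h == 1 implies it.
Every state satisfying the precondition satisfies the weakest precondition: the implication holds.
Answer: valid


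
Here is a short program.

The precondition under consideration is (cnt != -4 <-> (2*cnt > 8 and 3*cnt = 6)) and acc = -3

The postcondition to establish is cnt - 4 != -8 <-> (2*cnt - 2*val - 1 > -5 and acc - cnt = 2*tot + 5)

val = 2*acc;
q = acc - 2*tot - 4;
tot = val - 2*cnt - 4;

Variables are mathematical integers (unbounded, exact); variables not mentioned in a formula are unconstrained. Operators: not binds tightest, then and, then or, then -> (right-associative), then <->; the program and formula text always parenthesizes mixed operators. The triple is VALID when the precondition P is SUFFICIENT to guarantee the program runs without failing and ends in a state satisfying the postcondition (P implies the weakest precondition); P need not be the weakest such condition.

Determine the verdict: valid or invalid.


Working backward. After the program, the postcondition cnt - 4 != -8 <-> (2*cnt - 2*val - 1 > -5 and acc - cnt = 2*tot + 5) must hold; in canonical form it is cnt != -4 <-> (2*cnt > 2*val - 4 and acc = cnt + 2*tot + 5).
Before tot := val - 2*cnt - 4: cnt != -4 <-> (2*cnt > 2*val - 4 and acc + 3*cnt = 2*val - 3)
Before q := acc - 2*tot - 4: cnt != -4 <-> (2*cnt > 2*val - 4 and acc + 3*cnt = 2*val - 3)
Before val := 2*acc: cnt != -4 <-> (2*cnt > 4*acc - 4 and 3*cnt = 3*acc - 3)
The weakest precondition is cnt != -4 <-> (2*cnt > 4*acc - 4 and 3*cnt = 3*acc - 3).
Check whether (cnt != -4 <-> (2*cnt > 8 and 3*cnt = 6)) and acc = -3 implies it.
Countermodel: at the initial state acc = -3, cnt = -4, the precondition holds but the weakest precondition fails.
Answer: invalid


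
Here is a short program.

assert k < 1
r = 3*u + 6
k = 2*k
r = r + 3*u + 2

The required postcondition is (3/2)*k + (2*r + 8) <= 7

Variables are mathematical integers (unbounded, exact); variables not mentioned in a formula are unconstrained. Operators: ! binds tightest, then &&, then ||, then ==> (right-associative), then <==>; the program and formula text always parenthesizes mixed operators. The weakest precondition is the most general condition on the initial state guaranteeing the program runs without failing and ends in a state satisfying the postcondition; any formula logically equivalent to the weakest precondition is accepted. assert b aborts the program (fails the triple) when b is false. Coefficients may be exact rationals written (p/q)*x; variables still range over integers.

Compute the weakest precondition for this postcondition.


Working backward. After the program, the postcondition (3/2)*k + (2*r + 8) <= 7 must hold; in canonical form it is (3/2)*k + 2*r <= -1.
Before r := r + 3*u + 2: (3/2)*k + 2*r + 6*u <= -5
Before k := 2*k: 3*k + 2*r + 6*u <= -5
Before r := 3*u + 6: 3*k + 12*u <= -17
Before assert k < 1: k < 1 && 3*k + 12*u <= -17
Answer: WP = k < 1 && 3*k + 12*u <= -17


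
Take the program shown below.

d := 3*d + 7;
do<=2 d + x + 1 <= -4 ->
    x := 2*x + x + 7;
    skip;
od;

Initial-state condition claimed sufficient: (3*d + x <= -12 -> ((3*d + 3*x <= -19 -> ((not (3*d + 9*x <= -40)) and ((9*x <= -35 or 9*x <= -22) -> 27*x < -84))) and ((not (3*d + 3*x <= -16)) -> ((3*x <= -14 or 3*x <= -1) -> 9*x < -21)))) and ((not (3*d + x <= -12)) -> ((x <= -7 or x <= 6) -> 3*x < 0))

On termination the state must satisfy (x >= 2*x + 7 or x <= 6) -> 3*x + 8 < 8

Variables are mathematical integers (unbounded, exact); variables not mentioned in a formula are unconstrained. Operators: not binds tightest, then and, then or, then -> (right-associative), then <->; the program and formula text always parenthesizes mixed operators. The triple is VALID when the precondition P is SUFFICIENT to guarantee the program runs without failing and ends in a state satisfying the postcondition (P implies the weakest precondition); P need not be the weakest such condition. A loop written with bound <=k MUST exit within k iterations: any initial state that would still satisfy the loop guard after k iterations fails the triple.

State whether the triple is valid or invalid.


Working backward. After the program, the postcondition (x >= 2*x + 7 or x <= 6) -> 3*x + 8 < 8 must hold; in canonical form it is (x <= -7 or x <= 6) -> 3*x < 0.
Before the loop (bound <=2), unroll the exhaustion recursion (WP_0 = exit-now case; WP_j = one more guarded iteration, up to j = 2):
  WP_0: (not (d + x <= -5)) and ((x <= -7 or x <= 6) -> 3*x < 0)
  WP_1: (d + x <= -5 -> ((not (d + 3*x <= -12)) and ((3*x <= -14 or 3*x <= -1) -> 9*x < -21))) and ((not (d + x <= -5)) -> ((x <= -7 or x <= 6) -> 3*x < 0))
  WP_2: (d + x <= -5 -> ((d + 3*x <= -12 -> ((not (d + 9*x <= -33)) and ((9*x <= -35 or 9*x <= -22) -> 27*x < -84))) and ((not (d + 3*x <= -12)) -> ((3*x <= -14 or 3*x <= -1) -> 9*x < -21)))) and ((not (d + x <= -5)) -> ((x <= -7 or x <= 6) -> 3*x < 0))
So before the loop: (d + x <= -5 -> ((d + 3*x <= -12 -> ((not (d + 9*x <= -33)) and ((9*x <= -35 or 9*x <= -22) -> 27*x < -84))) and ((not (d + 3*x <= -12)) -> ((3*x <= -14 or 3*x <= -1) -> 9*x < -21)))) and ((not (d + x <= -5)) -> ((x <= -7 or x <= 6) -> 3*x < 0))
Before d := 3*d + 7: (3*d + x <= -12 -> ((3*d + 3*x <= -19 -> ((not (3*d + 9*x <= -40)) and ((9*x <= -35 or 9*x <= -22) -> 27*x < -84))) and ((not (3*d + 3*x <= -19)) -> ((3*x <= -14 or 3*x <= -1) -> 9*x < -21)))) and ((not (3*d + x <= -12)) -> ((x <= -7 or x <= 6) -> 3*x < 0))
The weakest precondition is (3*d + x <= -12 -> ((3*d + 3*x <= -19 -> ((not (3*d + 9*x <= -40)) and ((9*x <= -35 or 9*x <= -22) -> 27*x < -84))) and ((not (3*d + 3*x <= -19)) -> ((3*x <= -14 or 3*x <= -1) -> 9*x < -21)))) and ((not (3*d + x <= -12)) -> ((x <= -7 or x <= 6) -> 3*x < 0)).
Check whether (3*d + x <= -12 -> ((3*d + 3*x <= -19 -> ((not (3*d + 9*x <= -40)) and ((9*x <= -35 or 9*x <= -22) -> 27*x < -84))) and ((not (3*d + 3*x <= -16)) -> ((3*x <= -14 or 3*x <= -1) -> 9*x < -21)))) and ((not (3*d + x <= -12)) -> ((x <= -7 or x <= 6) -> 3*x < 0)) implies it.
Countermodel: at the initial state d = -4, x = -2, the precondition holds but the weakest precondition fails.
Answer: invalid


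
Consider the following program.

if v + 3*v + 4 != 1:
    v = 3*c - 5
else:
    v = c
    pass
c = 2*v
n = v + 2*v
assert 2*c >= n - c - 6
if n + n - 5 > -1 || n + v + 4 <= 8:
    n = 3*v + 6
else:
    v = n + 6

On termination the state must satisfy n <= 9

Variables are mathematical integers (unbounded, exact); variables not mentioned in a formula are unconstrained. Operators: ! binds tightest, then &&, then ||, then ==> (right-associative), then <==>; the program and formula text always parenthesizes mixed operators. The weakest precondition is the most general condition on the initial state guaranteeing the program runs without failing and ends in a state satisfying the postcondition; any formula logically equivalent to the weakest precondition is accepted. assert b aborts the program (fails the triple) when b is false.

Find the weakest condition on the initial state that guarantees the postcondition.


Working backward. After the program, n <= 9 must hold.
Then branch requires 3*v <= 3; else branch requires n <= 9.
Before the if: ((2*n > 4 || n + v <= 4) ==> 3*v <= 3) && ((!(2*n > 4 || n + v <= 4)) ==> n <= 9)
Before assert 2*c >= n - c - 6: 3*c >= n - 6 && ((2*n > 4 || n + v <= 4) ==> 3*v <= 3) && ((!(2*n > 4 || n + v <= 4)) ==> n <= 9)
Before n := v + 2*v: 3*c >= 3*v - 6 && ((6*v > 4 || 4*v <= 4) ==> 3*v <= 3) && ((!(6*v > 4 || 4*v <= 4)) ==> 3*v <= 9)
Before c := 2*v: 3*v >= -6 && ((6*v > 4 || 4*v <= 4) ==> 3*v <= 3) && ((!(6*v > 4 || 4*v <= 4)) ==> 3*v <= 9)
Then branch requires 9*c >= 9 && ((18*c > 34 || 12*c <= 24) ==> 9*c <= 18) && ((!(18*c > 34 || 12*c <= 24)) ==> 9*c <= 24); else branch requires 3*c >= -6 && ((6*c > 4 || 4*c <= 4) ==> 3*c <= 3) && ((!(6*c > 4 || 4*c <= 4)) ==> 3*c <= 9).
Before the if: (4*v != -3 ==> (9*c >= 9 && ((18*c > 34 || 12*c <= 24) ==> 9*c <= 18) && ((!(18*c > 34 || 12*c <= 24)) ==> 9*c <= 24))) && ((!(4*v != -3)) ==> (3*c >= -6 && ((6*c > 4 || 4*c <= 4) ==> 3*c <= 3) && ((!(6*c > 4 || 4*c <= 4)) ==> 3*c <= 9)))
Answer: WP = (4*v != -3 ==> (9*c >= 9 && ((18*c > 34 || 12*c <= 24) ==> 9*c <= 18) && ((!(18*c > 34 || 12*c <= 24)) ==> 9*c <= 24))) && ((!(4*v != -3)) ==> (3*c >= -6 && ((6*c > 4 || 4*c <= 4) ==> 3*c <= 3) && ((!(6*c > 4 || 4*c <= 4)) ==> 3*c <= 9)))


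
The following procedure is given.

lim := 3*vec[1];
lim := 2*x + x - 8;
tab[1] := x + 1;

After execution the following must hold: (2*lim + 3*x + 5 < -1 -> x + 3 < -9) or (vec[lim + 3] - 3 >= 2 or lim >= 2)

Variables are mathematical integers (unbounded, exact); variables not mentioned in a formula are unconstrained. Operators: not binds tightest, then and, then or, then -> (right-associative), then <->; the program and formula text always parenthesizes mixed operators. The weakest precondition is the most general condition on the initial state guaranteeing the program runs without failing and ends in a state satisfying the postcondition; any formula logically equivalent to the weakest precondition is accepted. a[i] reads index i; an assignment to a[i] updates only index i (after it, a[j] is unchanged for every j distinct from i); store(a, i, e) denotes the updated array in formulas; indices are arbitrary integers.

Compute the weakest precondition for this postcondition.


Working backward. After the program, the postcondition (2*lim + 3*x + 5 < -1 -> x + 3 < -9) or (vec[lim + 3] - 3 >= 2 or lim >= 2) must hold; in canonical form it is (2*lim + 3*x < -6 -> x < -12) or vec[lim + 3] >= 5 or lim >= 2.
Before tab[1] := x + 1: (2*lim + 3*x < -6 -> x < -12) or vec[lim + 3] >= 5 or lim >= 2
Before lim := 2*x + x - 8: (9*x < 10 -> x < -12) or vec[3*x - 5] >= 5 or 3*x >= 10
Before lim := 3*vec[1]: (9*x < 10 -> x < -12) or vec[3*x - 5] >= 5 or 3*x >= 10
Answer: WP = (9*x < 10 -> x < -12) or vec[3*x - 5] >= 5 or 3*x >= 10


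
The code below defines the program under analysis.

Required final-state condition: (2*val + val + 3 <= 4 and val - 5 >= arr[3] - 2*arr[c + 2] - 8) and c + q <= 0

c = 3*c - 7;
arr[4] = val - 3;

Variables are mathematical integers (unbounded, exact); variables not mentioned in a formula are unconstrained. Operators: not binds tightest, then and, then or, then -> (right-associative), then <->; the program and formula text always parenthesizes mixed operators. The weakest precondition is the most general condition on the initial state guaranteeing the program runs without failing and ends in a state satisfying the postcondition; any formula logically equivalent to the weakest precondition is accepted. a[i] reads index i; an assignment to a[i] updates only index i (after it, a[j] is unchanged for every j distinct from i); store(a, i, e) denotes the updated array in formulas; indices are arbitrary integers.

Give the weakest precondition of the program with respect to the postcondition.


Working backward. After the program, the postcondition (2*val + val + 3 <= 4 and val - 5 >= arr[3] - 2*arr[c + 2] - 8) and c + q <= 0 must hold; in canonical form it is 3*val <= 1 and 2*arr[c + 2] + val >= arr[3] - 3 and c + q <= 0.
Before arr[4] := val - 3: 3*val <= 1 and 2*store(arr, 4, val - 3)[c + 2] + val >= arr[3] - 3 and c + q <= 0
Before c := 3*c - 7: 3*val <= 1 and 2*store(arr, 4, val - 3)[3*c - 5] + val >= arr[3] - 3 and 3*c + q <= 7
Answer: WP = 3*val <= 1 and 2*store(arr, 4, val - 3)[3*c - 5] + val >= arr[3] - 3 and 3*c + q <= 7


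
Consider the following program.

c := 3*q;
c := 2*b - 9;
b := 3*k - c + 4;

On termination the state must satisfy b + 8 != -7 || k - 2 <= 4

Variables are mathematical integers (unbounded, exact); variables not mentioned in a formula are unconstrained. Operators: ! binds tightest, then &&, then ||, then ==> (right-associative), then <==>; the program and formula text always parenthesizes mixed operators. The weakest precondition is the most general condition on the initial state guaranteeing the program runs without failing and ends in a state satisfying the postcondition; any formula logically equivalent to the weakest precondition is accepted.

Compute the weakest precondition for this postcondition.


Working backward. After the program, the postcondition b + 8 != -7 || k - 2 <= 4 must hold; in canonical form it is b != -15 || k <= 6.
Before b := 3*k - c + 4: 3*k != c - 19 || k <= 6
Before c := 2*b - 9: 3*k != 2*b - 28 || k <= 6
Before c := 3*q: 3*k != 2*b - 28 || k <= 6
Answer: WP = 3*k != 2*b - 28 || k <= 6


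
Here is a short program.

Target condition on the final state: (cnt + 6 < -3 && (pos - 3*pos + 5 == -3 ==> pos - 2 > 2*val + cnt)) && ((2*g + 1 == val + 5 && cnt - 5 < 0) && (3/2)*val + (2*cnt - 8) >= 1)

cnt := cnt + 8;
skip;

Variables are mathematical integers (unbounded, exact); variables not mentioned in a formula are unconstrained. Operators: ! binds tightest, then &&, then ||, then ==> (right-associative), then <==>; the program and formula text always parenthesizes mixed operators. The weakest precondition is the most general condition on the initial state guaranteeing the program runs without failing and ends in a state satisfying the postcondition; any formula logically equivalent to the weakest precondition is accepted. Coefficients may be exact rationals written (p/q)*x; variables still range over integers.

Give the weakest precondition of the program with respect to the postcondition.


Working backward. After the program, the postcondition (cnt + 6 < -3 && (pos - 3*pos + 5 == -3 ==> pos - 2 > 2*val + cnt)) && ((2*g + 1 == val + 5 && cnt - 5 < 0) && (3/2)*val + (2*cnt - 8) >= 1) must hold; in canonical form it is cnt < -9 && (2*pos == 8 ==> pos > cnt + 2*val + 2) && 2*g == val + 4 && cnt < 5 && 2*cnt + (3/2)*val >= 9.
Before skip: cnt < -9 && (2*pos == 8 ==> pos > cnt + 2*val + 2) && 2*g == val + 4 && cnt < 5 && 2*cnt + (3/2)*val >= 9
Before cnt := cnt + 8: cnt < -17 && (2*pos == 8 ==> pos > cnt + 2*val + 10) && 2*g == val + 4 && cnt < -3 && 2*cnt + (3/2)*val >= -7
Answer: WP = cnt < -17 && (2*pos == 8 ==> pos > cnt + 2*val + 10) && 2*g == val + 4 && cnt < -3 && 2*cnt + (3/2)*val >= -7


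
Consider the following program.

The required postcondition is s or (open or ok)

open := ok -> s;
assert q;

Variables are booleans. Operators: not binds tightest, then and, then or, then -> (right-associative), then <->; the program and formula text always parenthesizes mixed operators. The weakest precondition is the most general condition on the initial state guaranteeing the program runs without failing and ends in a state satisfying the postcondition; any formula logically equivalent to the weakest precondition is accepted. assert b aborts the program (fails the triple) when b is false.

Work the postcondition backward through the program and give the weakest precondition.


Working backward. After the program, the postcondition s or (open or ok) must hold; in canonical form it is s or open or ok.
Before assert q: q and (s or open or ok)
Before open := ok -> s: q and (s or (ok -> s) or ok)
Answer: WP = q and (s or (ok -> s) or ok)


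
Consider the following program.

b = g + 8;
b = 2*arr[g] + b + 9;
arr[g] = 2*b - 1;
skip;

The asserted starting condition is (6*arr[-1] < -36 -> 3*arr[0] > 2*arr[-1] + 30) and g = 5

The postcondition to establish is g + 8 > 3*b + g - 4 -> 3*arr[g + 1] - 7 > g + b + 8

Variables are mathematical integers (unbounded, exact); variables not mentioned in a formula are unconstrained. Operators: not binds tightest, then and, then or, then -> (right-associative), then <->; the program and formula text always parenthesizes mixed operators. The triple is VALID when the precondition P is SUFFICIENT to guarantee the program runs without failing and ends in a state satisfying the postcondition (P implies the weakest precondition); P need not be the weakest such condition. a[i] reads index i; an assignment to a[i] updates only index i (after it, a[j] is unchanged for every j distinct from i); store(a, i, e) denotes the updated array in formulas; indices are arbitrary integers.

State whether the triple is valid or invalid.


Working backward. After the program, the postcondition g + 8 > 3*b + g - 4 -> 3*arr[g + 1] - 7 > g + b + 8 must hold; in canonical form it is 3*b < 12 -> 3*arr[g + 1] > b + g + 15.
Before skip: 3*b < 12 -> 3*arr[g + 1] > b + g + 15
Before arr[g] := 2*b - 1: 3*b < 12 -> 3*store(arr, g, 2*b - 1)[g + 1] > b + g + 15
Before b := 2*arr[g] + b + 9: 6*arr[g] + 3*b < -15 -> 3*store(arr, g, 4*arr[g] + 2*b + 17)[g + 1] > 2*arr[g] + b + g + 24
Before b := g + 8: 6*arr[g] + 3*g < -39 -> 3*store(arr, g, 4*arr[g] + 2*g + 33)[g + 1] > 2*arr[g] + 2*g + 32
The weakest precondition is 6*arr[g] + 3*g < -39 -> 3*store(arr, g, 4*arr[g] + 2*g + 33)[g + 1] > 2*arr[g] + 2*g + 32.
Check whether (6*arr[-1] < -36 -> 3*arr[0] > 2*arr[-1] + 30) and g = 5 implies it.
Countermodel: at the initial state arr = {[-1] = -2, [0] = 9, [5] = -10, [6] = -15521, elsewhere -2}, g = 5, the precondition holds but the weakest precondition fails.
Answer: invalid


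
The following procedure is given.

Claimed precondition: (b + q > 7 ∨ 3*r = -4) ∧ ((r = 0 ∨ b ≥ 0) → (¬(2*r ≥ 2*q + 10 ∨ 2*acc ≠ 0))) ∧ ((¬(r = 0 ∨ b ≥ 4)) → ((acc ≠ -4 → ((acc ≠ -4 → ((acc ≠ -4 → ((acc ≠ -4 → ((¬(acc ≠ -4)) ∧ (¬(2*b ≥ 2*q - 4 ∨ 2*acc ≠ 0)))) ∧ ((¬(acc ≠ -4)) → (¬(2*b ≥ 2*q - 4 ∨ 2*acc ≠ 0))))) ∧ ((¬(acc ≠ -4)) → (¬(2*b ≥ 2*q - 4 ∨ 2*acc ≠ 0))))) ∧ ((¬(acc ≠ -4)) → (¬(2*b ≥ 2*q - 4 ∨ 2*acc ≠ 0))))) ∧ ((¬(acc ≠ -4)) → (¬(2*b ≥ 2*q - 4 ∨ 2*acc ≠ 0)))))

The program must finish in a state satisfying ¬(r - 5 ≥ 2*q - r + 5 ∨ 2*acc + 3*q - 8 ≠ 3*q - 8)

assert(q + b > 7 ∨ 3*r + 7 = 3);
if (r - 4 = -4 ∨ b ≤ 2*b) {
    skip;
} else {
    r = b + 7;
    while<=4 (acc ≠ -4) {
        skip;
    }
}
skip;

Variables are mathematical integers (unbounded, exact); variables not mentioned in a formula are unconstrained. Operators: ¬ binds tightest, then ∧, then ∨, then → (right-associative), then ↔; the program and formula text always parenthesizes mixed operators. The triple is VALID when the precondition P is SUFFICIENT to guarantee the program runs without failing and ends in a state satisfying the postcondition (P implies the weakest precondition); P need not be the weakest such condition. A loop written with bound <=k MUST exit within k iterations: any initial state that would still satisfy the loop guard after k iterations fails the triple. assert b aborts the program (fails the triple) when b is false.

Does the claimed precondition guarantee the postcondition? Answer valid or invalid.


Working backward. After the program, the postcondition ¬(r - 5 ≥ 2*q - r + 5 ∨ 2*acc + 3*q - 8 ≠ 3*q - 8) must hold; in canonical form it is ¬(2*r ≥ 2*q + 10 ∨ 2*acc ≠ 0).
Before skip: ¬(2*r ≥ 2*q + 10 ∨ 2*acc ≠ 0)
Then branch requires ¬(2*r ≥ 2*q + 10 ∨ 2*acc ≠ 0); else branch requires (acc ≠ -4 → ((acc ≠ -4 → ((acc ≠ -4 → ((acc ≠ -4 → ((¬(acc ≠ -4)) ∧ (¬(2*b ≥ 2*q - 4 ∨ 2*acc ≠ 0)))) ∧ ((¬(acc ≠ -4)) → (¬(2*b ≥ 2*q - 4 ∨ 2*acc ≠ 0))))) ∧ ((¬(acc ≠ -4)) → (¬(2*b ≥ 2*q - 4 ∨ 2*acc ≠ 0))))) ∧ ((¬(acc ≠ -4)) → (¬(2*b ≥ 2*q - 4 ∨ 2*acc ≠ 0))))) ∧ ((¬(acc ≠ -4)) → (¬(2*b ≥ 2*q - 4 ∨ 2*acc ≠ 0))).
Before the if: ((r = 0 ∨ b ≥ 0) → (¬(2*r ≥ 2*q + 10 ∨ 2*acc ≠ 0))) ∧ ((¬(r = 0 ∨ b ≥ 0)) → ((acc ≠ -4 → ((acc ≠ -4 → ((acc ≠ -4 → ((acc ≠ -4 → ((¬(acc ≠ -4)) ∧ (¬(2*b ≥ 2*q - 4 ∨ 2*acc ≠ 0)))) ∧ ((¬(acc ≠ -4)) → (¬(2*b ≥ 2*q - 4 ∨ 2*acc ≠ 0))))) ∧ ((¬(acc ≠ -4)) → (¬(2*b ≥ 2*q - 4 ∨ 2*acc ≠ 0))))) ∧ ((¬(acc ≠ -4)) → (¬(2*b ≥ 2*q - 4 ∨ 2*acc ≠ 0))))) ∧ ((¬(acc ≠ -4)) → (¬(2*b ≥ 2*q - 4 ∨ 2*acc ≠ 0)))))
Before assert q + b > 7 ∨ 3*r + 7 = 3: (b + q > 7 ∨ 3*r = -4) ∧ ((r = 0 ∨ b ≥ 0) → (¬(2*r ≥ 2*q + 10 ∨ 2*acc ≠ 0))) ∧ ((¬(r = 0 ∨ b ≥ 0)) → ((acc ≠ -4 → ((acc ≠ -4 → ((acc ≠ -4 → ((acc ≠ -4 → ((¬(acc ≠ -4)) ∧ (¬(2*b ≥ 2*q - 4 ∨ 2*acc ≠ 0)))) ∧ ((¬(acc ≠ -4)) → (¬(2*b ≥ 2*q - 4 ∨ 2*acc ≠ 0))))) ∧ ((¬(acc ≠ -4)) → (¬(2*b ≥ 2*q - 4 ∨ 2*acc ≠ 0))))) ∧ ((¬(acc ≠ -4)) → (¬(2*b ≥ 2*q - 4 ∨ 2*acc ≠ 0))))) ∧ ((¬(acc ≠ -4)) → (¬(2*b ≥ 2*q - 4 ∨ 2*acc ≠ 0)))))
The weakest precondition is (b + q > 7 ∨ 3*r = -4) ∧ ((r = 0 ∨ b ≥ 0) → (¬(2*r ≥ 2*q + 10 ∨ 2*acc ≠ 0))) ∧ ((¬(r = 0 ∨ b ≥ 0)) → ((acc ≠ -4 → ((acc ≠ -4 → ((acc ≠ -4 → ((acc ≠ -4 → ((¬(acc ≠ -4)) ∧ (¬(2*b ≥ 2*q - 4 ∨ 2*acc ≠ 0)))) ∧ ((¬(acc ≠ -4)) → (¬(2*b ≥ 2*q - 4 ∨ 2*acc ≠ 0))))) ∧ ((¬(acc ≠ -4)) → (¬(2*b ≥ 2*q - 4 ∨ 2*acc ≠ 0))))) ∧ ((¬(acc ≠ -4)) → (¬(2*b ≥ 2*q - 4 ∨ 2*acc ≠ 0))))) ∧ ((¬(acc ≠ -4)) → (¬(2*b ≥ 2*q - 4 ∨ 2*acc ≠ 0))))).
Check whether (b + q > 7 ∨ 3*r = -4) ∧ ((r = 0 ∨ b ≥ 0) → (¬(2*r ≥ 2*q + 10 ∨ 2*acc ≠ 0))) ∧ ((¬(r = 0 ∨ b ≥ 4)) → ((acc ≠ -4 → ((acc ≠ -4 → ((acc ≠ -4 → ((acc ≠ -4 → ((¬(acc ≠ -4)) ∧ (¬(2*b ≥ 2*q - 4 ∨ 2*acc ≠ 0)))) ∧ ((¬(acc ≠ -4)) → (¬(2*b ≥ 2*q - 4 ∨ 2*acc ≠ 0))))) ∧ ((¬(acc ≠ -4)) → (¬(2*b ≥ 2*q - 4 ∨ 2*acc ≠ 0))))) ∧ ((¬(acc ≠ -4)) → (¬(2*b ≥ 2*q - 4 ∨ 2*acc ≠ 0))))) ∧ ((¬(acc ≠ -4)) → (¬(2*b ≥ 2*q - 4 ∨ 2*acc ≠ 0))))) implies it.
Every state satisfying the precondition satisfies the weakest precondition: the implication holds.
Answer: valid


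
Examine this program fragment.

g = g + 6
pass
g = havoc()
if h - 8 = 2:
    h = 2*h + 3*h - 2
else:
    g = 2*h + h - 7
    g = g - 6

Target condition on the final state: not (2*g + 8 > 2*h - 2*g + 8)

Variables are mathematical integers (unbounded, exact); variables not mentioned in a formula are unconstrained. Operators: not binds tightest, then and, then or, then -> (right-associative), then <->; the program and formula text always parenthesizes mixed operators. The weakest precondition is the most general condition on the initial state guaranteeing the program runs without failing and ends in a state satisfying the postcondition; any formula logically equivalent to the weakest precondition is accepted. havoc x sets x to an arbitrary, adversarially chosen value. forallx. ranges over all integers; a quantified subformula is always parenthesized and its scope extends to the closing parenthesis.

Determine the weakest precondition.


Working backward. After the program, the postcondition not (2*g + 8 > 2*h - 2*g + 8) must hold; in canonical form it is not (4*g > 2*h).
Then branch requires not (4*g > 10*h - 4); else branch requires not (10*h > 52).
Before the if: (h = 10 -> (not (4*g > 10*h - 4))) and ((not (h = 10)) -> (not (10*h > 52)))
Before havoc g: forall g_1. ((h = 10 -> (not (4*g_1 > 10*h - 4))) and ((not (h = 10)) -> (not (10*h > 52))))
Before skip: forall g_1. ((h = 10 -> (not (4*g_1 > 10*h - 4))) and ((not (h = 10)) -> (not (10*h > 52))))
Before g := g + 6: forall g_1. ((h = 10 -> (not (4*g_1 > 10*h - 4))) and ((not (h = 10)) -> (not (10*h > 52))))
Answer: WP = forall g_1. ((h = 10 -> (not (4*g_1 > 10*h - 4))) and ((not (h = 10)) -> (not (10*h > 52))))


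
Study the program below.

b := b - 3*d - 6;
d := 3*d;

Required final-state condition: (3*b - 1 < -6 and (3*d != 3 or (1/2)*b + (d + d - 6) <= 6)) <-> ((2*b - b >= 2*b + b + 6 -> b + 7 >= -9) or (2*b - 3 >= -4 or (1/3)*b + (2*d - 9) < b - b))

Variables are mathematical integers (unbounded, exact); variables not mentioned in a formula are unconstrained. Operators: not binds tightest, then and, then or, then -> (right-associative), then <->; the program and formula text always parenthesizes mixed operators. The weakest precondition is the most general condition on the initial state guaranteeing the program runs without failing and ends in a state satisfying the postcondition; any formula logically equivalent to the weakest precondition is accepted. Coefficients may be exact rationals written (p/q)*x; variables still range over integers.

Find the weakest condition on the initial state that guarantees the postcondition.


Working backward. After the program, the postcondition (3*b - 1 < -6 and (3*d != 3 or (1/2)*b + (d + d - 6) <= 6)) <-> ((2*b - b >= 2*b + b + 6 -> b + 7 >= -9) or (2*b - 3 >= -4 or (1/3)*b + (2*d - 9) < b - b)) must hold; in canonical form it is (3*b < -5 and (3*d != 3 or (1/2)*b + 2*d <= 12)) <-> ((2*b <= -6 -> b >= -16) or 2*b >= -1 or (1/3)*b + 2*d < 9).
Before d := 3*d: (3*b < -5 and (9*d != 3 or (1/2)*b + 6*d <= 12)) <-> ((2*b <= -6 -> b >= -16) or 2*b >= -1 or (1/3)*b + 6*d < 9)
Before b := b - 3*d - 6: (3*b < 9*d + 13 and (9*d != 3 or (1/2)*b + (9/2)*d <= 15)) <-> ((2*b <= 6*d + 6 -> b >= 3*d - 10) or 2*b >= 6*d + 11 or (1/3)*b + 5*d < 11)
Answer: WP = (3*b < 9*d + 13 and (9*d != 3 or (1/2)*b + (9/2)*d <= 15)) <-> ((2*b <= 6*d + 6 -> b >= 3*d - 10) or 2*b >= 6*d + 11 or (1/3)*b + 5*d < 11)


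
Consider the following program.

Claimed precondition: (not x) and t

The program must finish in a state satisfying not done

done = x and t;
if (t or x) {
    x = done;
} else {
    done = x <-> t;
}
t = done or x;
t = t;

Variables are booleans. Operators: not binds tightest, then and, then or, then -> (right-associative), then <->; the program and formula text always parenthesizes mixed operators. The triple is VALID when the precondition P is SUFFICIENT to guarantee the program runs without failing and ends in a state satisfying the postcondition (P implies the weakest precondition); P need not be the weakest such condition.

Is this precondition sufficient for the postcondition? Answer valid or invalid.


Working backward. After the program, not done must hold.
Before t := t: not done
Before t := done or x: not done
Then branch requires not done; else branch requires not (x <-> t).
Before the if: ((t or x) -> (not done)) and ((not (t or x)) -> (not (x <-> t)))
Before done := x and t: ((t or x) -> (not (x and t))) and ((not (t or x)) -> (not (x <-> t)))
The weakest precondition is ((t or x) -> (not (x and t))) and ((not (t or x)) -> (not (x <-> t))).
Check whether (not x) and t implies it.
Every state satisfying the precondition satisfies the weakest precondition: the implication holds.
Answer: valid


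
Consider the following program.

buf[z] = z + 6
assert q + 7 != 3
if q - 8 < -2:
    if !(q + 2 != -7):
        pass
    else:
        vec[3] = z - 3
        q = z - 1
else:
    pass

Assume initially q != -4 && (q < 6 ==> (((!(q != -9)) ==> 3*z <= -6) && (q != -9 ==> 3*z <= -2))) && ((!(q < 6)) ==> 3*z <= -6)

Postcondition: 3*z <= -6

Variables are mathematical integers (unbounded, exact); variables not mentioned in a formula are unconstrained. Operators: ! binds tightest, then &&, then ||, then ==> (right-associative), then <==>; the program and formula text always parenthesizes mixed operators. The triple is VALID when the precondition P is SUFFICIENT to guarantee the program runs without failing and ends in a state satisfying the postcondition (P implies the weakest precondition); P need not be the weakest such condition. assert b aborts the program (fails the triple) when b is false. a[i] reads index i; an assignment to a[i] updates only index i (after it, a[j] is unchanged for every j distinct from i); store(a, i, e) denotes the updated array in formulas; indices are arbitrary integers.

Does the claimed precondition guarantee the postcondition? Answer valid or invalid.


Working backward. After the program, 3*z <= -6 must hold.
Then branch requires ((!(q != -9)) ==> 3*z <= -6) && (q != -9 ==> 3*z <= -6); else branch requires 3*z <= -6.
Before the if: (q < 6 ==> (((!(q != -9)) ==> 3*z <= -6) && (q != -9 ==> 3*z <= -6))) && ((!(q < 6)) ==> 3*z <= -6)
Before assert q + 7 != 3: q != -4 && (q < 6 ==> (((!(q != -9)) ==> 3*z <= -6) && (q != -9 ==> 3*z <= -6))) && ((!(q < 6)) ==> 3*z <= -6)
Before buf[z] := z + 6: q != -4 && (q < 6 ==> (((!(q != -9)) ==> 3*z <= -6) && (q != -9 ==> 3*z <= -6))) && ((!(q < 6)) ==> 3*z <= -6)
The weakest precondition is q != -4 && (q < 6 ==> (((!(q != -9)) ==> 3*z <= -6) && (q != -9 ==> 3*z <= -6))) && ((!(q < 6)) ==> 3*z <= -6).
Check whether q != -4 && (q < 6 ==> (((!(q != -9)) ==> 3*z <= -6) && (q != -9 ==> 3*z <= -2))) && ((!(q < 6)) ==> 3*z <= -6) implies it.
Countermodel: at the initial state q = -5, z = -1, the precondition holds but the weakest precondition fails.
Answer: invalid


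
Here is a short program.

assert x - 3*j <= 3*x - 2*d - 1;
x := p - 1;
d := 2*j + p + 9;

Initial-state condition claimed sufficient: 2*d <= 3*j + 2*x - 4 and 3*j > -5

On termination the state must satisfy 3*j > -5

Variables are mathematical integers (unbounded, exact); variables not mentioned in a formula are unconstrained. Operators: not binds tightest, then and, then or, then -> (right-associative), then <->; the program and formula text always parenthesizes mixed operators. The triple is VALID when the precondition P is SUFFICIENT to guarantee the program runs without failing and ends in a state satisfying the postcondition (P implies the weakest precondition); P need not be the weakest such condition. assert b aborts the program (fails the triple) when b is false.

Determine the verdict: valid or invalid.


Working backward. After the program, 3*j > -5 must hold.
Before d := 2*j + p + 9: 3*j > -5
Before x := p - 1: 3*j > -5
Before assert x - 3*j <= 3*x - 2*d - 1: 2*d <= 3*j + 2*x - 1 and 3*j > -5
The weakest precondition is 2*d <= 3*j + 2*x - 1 and 3*j > -5.
Check whether 2*d <= 3*j + 2*x - 4 and 3*j > -5 implies it.
Every state satisfying the precondition satisfies the weakest precondition: the implication holds.
Answer: valid


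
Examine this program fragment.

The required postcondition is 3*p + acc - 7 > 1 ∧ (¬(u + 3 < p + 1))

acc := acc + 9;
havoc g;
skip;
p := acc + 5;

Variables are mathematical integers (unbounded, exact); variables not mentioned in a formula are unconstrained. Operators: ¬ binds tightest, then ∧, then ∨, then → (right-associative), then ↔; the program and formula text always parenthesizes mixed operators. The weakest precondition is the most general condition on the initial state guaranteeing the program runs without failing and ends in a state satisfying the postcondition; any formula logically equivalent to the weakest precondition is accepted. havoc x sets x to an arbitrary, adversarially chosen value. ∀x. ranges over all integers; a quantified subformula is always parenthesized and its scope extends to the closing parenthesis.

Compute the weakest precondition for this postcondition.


Working backward. After the program, the postcondition 3*p + acc - 7 > 1 ∧ (¬(u + 3 < p + 1)) must hold; in canonical form it is acc + 3*p > 8 ∧ (¬(u < p - 2)).
Before p := acc + 5: 4*acc > -7 ∧ (¬(u < acc + 3))
Before skip: 4*acc > -7 ∧ (¬(u < acc + 3))
Before havoc g: 4*acc > -7 ∧ (¬(u < acc + 3))
Before acc := acc + 9: 4*acc > -43 ∧ (¬(u < acc + 12))
Answer: WP = 4*acc > -43 ∧ (¬(u < acc + 12))


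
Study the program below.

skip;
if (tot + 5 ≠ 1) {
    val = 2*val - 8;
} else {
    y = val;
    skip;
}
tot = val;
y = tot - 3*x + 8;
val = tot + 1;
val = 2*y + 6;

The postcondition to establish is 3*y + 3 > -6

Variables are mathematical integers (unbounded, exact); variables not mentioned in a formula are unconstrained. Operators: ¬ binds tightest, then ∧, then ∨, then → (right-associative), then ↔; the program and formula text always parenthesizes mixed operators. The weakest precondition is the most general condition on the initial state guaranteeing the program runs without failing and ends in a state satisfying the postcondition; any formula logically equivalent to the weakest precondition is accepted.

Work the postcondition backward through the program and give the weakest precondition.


Working backward. After the program, the postcondition 3*y + 3 > -6 must hold; in canonical form it is 3*y > -9.
Before val := 2*y + 6: 3*y > -9
Before val := tot + 1: 3*y > -9
Before y := tot - 3*x + 8: 3*tot > 9*x - 33
Before tot := val: 3*val > 9*x - 33
Then branch requires 6*val > 9*x - 9; else branch requires 3*val > 9*x - 33.
Before the if: (tot ≠ -4 → 6*val > 9*x - 9) ∧ ((¬(tot ≠ -4)) → 3*val > 9*x - 33)
Before skip: (tot ≠ -4 → 6*val > 9*x - 9) ∧ ((¬(tot ≠ -4)) → 3*val > 9*x - 33)
Answer: WP = (tot ≠ -4 → 6*val > 9*x - 9) ∧ ((¬(tot ≠ -4)) → 3*val > 9*x - 33)


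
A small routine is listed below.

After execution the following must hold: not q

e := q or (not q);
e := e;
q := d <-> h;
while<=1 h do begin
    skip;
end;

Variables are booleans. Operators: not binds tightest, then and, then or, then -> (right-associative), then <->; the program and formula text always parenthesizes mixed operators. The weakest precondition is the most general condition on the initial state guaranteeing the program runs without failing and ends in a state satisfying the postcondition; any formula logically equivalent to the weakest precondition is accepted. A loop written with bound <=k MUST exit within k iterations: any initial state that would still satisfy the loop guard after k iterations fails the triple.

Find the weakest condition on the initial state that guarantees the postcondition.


Working backward. After the program, not q must hold.
Before the loop (bound <=1), unroll the exhaustion recursion (WP_0 = exit-now case; WP_j = one more guarded iteration, up to j = 1):
  WP_0: (not h) and (not q)
  WP_1: (h -> ((not h) and (not q))) and ((not h) -> (not q))
So before the loop: (h -> ((not h) and (not q))) and ((not h) -> (not q))
Before q := d <-> h: (h -> ((not h) and (not (d <-> h)))) and ((not h) -> (not (d <-> h)))
Before e := e: (h -> ((not h) and (not (d <-> h)))) and ((not h) -> (not (d <-> h)))
Before e := q or (not q): (h -> ((not h) and (not (d <-> h)))) and ((not h) -> (not (d <-> h)))
Answer: WP = (h -> ((not h) and (not (d <-> h)))) and ((not h) -> (not (d <-> h)))


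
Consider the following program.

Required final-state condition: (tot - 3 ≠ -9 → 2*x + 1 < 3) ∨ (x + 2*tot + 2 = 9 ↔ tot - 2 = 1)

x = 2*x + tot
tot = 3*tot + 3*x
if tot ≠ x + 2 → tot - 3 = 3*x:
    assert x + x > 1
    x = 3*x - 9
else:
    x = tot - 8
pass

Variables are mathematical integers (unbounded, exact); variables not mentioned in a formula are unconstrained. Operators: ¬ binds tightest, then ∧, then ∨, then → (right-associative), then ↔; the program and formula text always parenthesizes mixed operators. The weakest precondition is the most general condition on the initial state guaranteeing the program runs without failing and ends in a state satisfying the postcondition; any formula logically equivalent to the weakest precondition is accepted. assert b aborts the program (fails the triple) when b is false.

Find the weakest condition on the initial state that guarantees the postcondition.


Working backward. After the program, the postcondition (tot - 3 ≠ -9 → 2*x + 1 < 3) ∨ (x + 2*tot + 2 = 9 ↔ tot - 2 = 1) must hold; in canonical form it is (tot ≠ -6 → 2*x < 2) ∨ (2*tot + x = 7 ↔ tot = 3).
Before skip: (tot ≠ -6 → 2*x < 2) ∨ (2*tot + x = 7 ↔ tot = 3)
Then branch requires 2*x > 1 ∧ ((tot ≠ -6 → 6*x < 20) ∨ (2*tot + 3*x = 16 ↔ tot = 3)); else branch requires (tot ≠ -6 → 2*tot < 18) ∨ (3*tot = 15 ↔ tot = 3).
Before the if: ((tot ≠ x + 2 → tot = 3*x + 3) → (2*x > 1 ∧ ((tot ≠ -6 → 6*x < 20) ∨ (2*tot + 3*x = 16 ↔ tot = 3)))) ∧ ((¬(tot ≠ x + 2 → tot = 3*x + 3)) → ((tot ≠ -6 → 2*tot < 18) ∨ (3*tot = 15 ↔ tot = 3)))
Before tot := 3*tot + 3*x: ((3*tot + 2*x ≠ 2 → 3*tot = 3) → (2*x > 1 ∧ ((3*tot + 3*x ≠ -6 → 6*x < 20) ∨ (6*tot + 9*x = 16 ↔ 3*tot + 3*x = 3)))) ∧ ((¬(3*tot + 2*x ≠ 2 → 3*tot = 3)) → ((3*tot + 3*x ≠ -6 → 6*tot + 6*x < 18) ∨ (9*tot + 9*x = 15 ↔ 3*tot + 3*x = 3)))
Before x := 2*x + tot: ((5*tot + 4*x ≠ 2 → 3*tot = 3) → (2*tot + 4*x > 1 ∧ ((6*tot + 6*x ≠ -6 → 6*tot + 12*x < 20) ∨ (15*tot + 18*x = 16 ↔ 6*tot + 6*x = 3)))) ∧ ((¬(5*tot + 4*x ≠ 2 → 3*tot = 3)) → ((6*tot + 6*x ≠ -6 → 12*tot + 12*x < 18) ∨ (18*tot + 18*x = 15 ↔ 6*tot + 6*x = 3)))
Answer: WP = ((5*tot + 4*x ≠ 2 → 3*tot = 3) → (2*tot + 4*x > 1 ∧ ((6*tot + 6*x ≠ -6 → 6*tot + 12*x < 20) ∨ (15*tot + 18*x = 16 ↔ 6*tot + 6*x = 3)))) ∧ ((¬(5*tot + 4*x ≠ 2 → 3*tot = 3)) → ((6*tot + 6*x ≠ -6 → 12*tot + 12*x < 18) ∨ (18*tot + 18*x = 15 ↔ 6*tot + 6*x = 3)))


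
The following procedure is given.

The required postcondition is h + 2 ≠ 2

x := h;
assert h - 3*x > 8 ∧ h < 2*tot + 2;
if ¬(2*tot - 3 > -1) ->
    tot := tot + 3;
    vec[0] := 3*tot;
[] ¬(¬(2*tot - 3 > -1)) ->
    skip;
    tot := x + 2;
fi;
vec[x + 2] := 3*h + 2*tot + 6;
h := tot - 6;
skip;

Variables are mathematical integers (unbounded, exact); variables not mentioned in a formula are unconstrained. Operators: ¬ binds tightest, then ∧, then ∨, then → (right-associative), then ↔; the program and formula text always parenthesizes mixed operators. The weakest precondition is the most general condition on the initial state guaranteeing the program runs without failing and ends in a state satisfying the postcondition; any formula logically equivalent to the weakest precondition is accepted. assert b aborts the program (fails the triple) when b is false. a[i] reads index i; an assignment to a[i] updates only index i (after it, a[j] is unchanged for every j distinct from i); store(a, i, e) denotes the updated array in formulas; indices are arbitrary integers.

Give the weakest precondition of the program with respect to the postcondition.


Working backward. After the program, the postcondition h + 2 ≠ 2 must hold; in canonical form it is h ≠ 0.
Before skip: h ≠ 0
Before h := tot - 6: tot ≠ 6
Before vec[x + 2] := 3*h + 2*tot + 6: tot ≠ 6
Then branch requires tot ≠ 3; else branch requires x ≠ 4.
Before the if: ((¬(2*tot > 2)) → tot ≠ 3) ∧ (2*tot > 2 → x ≠ 4)
Before assert h - 3*x > 8 ∧ h < 2*tot + 2: h > 3*x + 8 ∧ h < 2*tot + 2 ∧ ((¬(2*tot > 2)) → tot ≠ 3) ∧ (2*tot > 2 → x ≠ 4)
Before x := h: 2*h < -8 ∧ h < 2*tot + 2 ∧ ((¬(2*tot > 2)) → tot ≠ 3) ∧ (2*tot > 2 → h ≠ 4)
Answer: WP = 2*h < -8 ∧ h < 2*tot + 2 ∧ ((¬(2*tot > 2)) → tot ≠ 3) ∧ (2*tot > 2 → h ≠ 4)


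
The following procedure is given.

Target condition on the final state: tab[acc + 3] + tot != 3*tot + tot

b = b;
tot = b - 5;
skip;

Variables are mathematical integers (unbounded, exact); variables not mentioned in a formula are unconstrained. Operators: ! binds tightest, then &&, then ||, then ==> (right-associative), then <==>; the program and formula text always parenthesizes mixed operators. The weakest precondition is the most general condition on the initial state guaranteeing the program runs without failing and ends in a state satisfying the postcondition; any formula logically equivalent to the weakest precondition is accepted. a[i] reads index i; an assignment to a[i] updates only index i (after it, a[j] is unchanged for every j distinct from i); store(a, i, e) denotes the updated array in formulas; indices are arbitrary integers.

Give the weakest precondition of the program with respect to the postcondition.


Working backward. After the program, the postcondition tab[acc + 3] + tot != 3*tot + tot must hold; in canonical form it is tab[acc + 3] != 3*tot.
Before skip: tab[acc + 3] != 3*tot
Before tot := b - 5: tab[acc + 3] != 3*b - 15
Before b := b: tab[acc + 3] != 3*b - 15
Answer: WP = tab[acc + 3] != 3*b - 15
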